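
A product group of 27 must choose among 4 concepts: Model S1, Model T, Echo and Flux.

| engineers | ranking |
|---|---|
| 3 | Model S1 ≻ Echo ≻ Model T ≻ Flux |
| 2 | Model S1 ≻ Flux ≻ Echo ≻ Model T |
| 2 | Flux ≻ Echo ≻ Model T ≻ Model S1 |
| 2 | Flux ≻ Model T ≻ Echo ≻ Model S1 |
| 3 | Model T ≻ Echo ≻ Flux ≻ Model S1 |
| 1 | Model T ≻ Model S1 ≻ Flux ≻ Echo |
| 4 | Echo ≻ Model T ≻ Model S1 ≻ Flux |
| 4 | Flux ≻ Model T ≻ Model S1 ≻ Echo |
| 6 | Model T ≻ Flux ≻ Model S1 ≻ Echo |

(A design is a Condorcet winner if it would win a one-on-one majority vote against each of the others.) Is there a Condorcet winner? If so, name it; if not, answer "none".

Pairwise majorities:
Model S1 vs Model T: Model S1 preferred on 3+2 = 5 ballots; Model T wins 22–5.
Model S1 vs Echo: 16 to 11, Model S1.
Model S1 vs Flux: 10 to 17, Flux.
Model T vs Echo: 2+3+1+4+6 = 16 for Model T, 11 for Echo — Model T by 16–11.
Model T vs Flux: Model T preferred on 3+3+1+4+6 = 17 ballots; Model T wins 17–10.
Echo vs Flux: Echo preferred on 3+3+4 = 10 ballots; Flux wins 17–10.
Model T beats each of Model S1, Echo, Flux — Model T is the Condorcet winner.

Model T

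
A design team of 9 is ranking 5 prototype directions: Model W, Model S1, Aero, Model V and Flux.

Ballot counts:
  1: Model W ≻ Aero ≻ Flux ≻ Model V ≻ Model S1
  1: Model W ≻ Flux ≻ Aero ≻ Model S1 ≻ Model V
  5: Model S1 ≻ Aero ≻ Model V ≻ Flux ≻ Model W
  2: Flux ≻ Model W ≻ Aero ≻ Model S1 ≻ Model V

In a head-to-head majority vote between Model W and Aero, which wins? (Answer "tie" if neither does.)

Ballots ranking Model W above Aero: 1 + 1 + 2 = 4.
Ballots ranking Aero above Model W: 9 − 4 = 5.
Aero wins the head-to-head 5–4.

Aero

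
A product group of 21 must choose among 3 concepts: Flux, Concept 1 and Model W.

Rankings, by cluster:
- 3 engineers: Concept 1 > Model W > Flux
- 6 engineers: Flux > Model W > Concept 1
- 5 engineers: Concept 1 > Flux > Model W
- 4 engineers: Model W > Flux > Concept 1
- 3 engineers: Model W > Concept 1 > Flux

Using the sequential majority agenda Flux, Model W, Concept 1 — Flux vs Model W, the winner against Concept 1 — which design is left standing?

Round 1: Flux vs Model W — 11–10, Flux advances.
Round 2: Flux vs Concept 1 — 10–11, Concept 1 advances.
Concept 1 survives the agenda.

Concept 1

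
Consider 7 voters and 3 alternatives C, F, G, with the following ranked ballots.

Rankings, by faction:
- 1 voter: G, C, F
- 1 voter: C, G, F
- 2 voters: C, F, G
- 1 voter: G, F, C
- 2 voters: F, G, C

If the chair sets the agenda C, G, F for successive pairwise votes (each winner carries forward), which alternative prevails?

F

Round 1: C vs G — 3–4, G advances.
Round 2: G vs F — 3–4, F advances.
F survives the agenda.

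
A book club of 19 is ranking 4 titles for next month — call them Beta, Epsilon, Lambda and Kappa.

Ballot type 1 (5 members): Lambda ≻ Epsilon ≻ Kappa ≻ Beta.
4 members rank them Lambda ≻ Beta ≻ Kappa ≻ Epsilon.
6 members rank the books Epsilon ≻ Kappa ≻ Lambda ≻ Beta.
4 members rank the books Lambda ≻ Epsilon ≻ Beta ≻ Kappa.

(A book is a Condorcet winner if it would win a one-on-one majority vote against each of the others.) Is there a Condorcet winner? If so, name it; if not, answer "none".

Lambda

Head-to-head results (19 members):
Beta vs Epsilon: Beta preferred on 4 ballots; Epsilon wins 15–4.
Beta vs Lambda: 0 to 19, Lambda.
Beta vs Kappa: 4+4 = 8 for Beta, 11 for Kappa — Kappa by 11–8.
Epsilon vs Lambda: Epsilon is ranked higher on 6 ballots, Lambda on 13. Lambda wins 13–6.
Epsilon vs Kappa: 5+6+4 = 15 for Epsilon, 4 for Kappa — Epsilon by 15–4.
Lambda vs Kappa: Lambda is ranked higher on 5+4+4 = 13 ballots, Kappa on 6. Lambda wins 13–6.
Lambda defeats every rival head-to-head and is the Condorcet winner.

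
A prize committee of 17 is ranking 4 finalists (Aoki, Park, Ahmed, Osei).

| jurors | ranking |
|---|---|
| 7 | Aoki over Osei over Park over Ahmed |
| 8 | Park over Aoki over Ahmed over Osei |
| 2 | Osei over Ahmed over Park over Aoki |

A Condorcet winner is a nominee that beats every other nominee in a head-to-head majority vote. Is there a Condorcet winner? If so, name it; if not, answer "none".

Check each pair by majority over 17 ballots:
Aoki vs Park: Aoki is ranked higher on 7 ballots, Park on 10. Park wins 10–7.
Aoki vs Ahmed: 15 to 2, Aoki.
Aoki vs Osei: 15 to 2, Aoki.
Park vs Ahmed: Park is ranked higher on 7+8 = 15 ballots, Ahmed on 2. Park wins 15–2.
Park vs Osei: Osei wins 9–8.
Ahmed vs Osei: Ahmed is ranked higher on 8 ballots, Osei on 9. Osei wins 9–8.
Every nominee loses at least once (Aoki loses to Park; Park loses to Osei; Ahmed loses to Aoki; Osei loses to Aoki). The majority relation contains the cycle Aoki → Osei → Park → Aoki, so there is no Condorcet winner.

none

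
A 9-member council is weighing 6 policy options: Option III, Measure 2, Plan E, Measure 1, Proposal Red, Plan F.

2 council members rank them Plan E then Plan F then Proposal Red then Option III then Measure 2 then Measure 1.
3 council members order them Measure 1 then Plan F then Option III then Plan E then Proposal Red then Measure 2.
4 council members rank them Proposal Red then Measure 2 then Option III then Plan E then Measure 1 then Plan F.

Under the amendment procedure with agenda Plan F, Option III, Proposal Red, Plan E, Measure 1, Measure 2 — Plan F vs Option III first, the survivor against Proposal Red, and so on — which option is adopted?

Round 1: Plan F vs Option III — 5–4, Plan F advances.
Round 2: Plan F vs Proposal Red — 5–4, Plan F advances.
Round 3: Plan F vs Plan E — 3–6, Plan E advances.
Round 4: Plan E vs Measure 1 — 6–3, Plan E advances.
Round 5: Plan E vs Measure 2 — 5–4, Plan E advances.
Plan E survives the agenda.

Plan E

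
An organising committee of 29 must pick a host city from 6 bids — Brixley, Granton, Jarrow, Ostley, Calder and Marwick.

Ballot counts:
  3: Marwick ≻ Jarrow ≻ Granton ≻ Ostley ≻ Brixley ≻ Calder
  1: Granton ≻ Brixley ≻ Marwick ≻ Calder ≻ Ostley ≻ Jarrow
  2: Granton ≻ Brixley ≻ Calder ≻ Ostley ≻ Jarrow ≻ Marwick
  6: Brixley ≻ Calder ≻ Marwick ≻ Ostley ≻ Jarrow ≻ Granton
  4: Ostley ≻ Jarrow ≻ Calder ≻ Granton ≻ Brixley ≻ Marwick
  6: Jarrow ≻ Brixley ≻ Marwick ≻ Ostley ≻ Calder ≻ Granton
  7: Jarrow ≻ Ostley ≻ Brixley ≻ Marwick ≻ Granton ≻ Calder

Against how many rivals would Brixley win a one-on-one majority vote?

Brixley against each rival (29 organisers):
Brixley–Granton: Brixley 19–10.
Brixley vs Jarrow: Jarrow, 20–9.
Brixley–Ostley: Brixley 15–14.
Brixley vs Calder: Brixley wins 25–4.
Brixley vs Marwick: 26 to 3, Brixley.
Brixley beats Granton, Ostley, Calder, Marwick; loses to Jarrow — 4 pairwise wins.

4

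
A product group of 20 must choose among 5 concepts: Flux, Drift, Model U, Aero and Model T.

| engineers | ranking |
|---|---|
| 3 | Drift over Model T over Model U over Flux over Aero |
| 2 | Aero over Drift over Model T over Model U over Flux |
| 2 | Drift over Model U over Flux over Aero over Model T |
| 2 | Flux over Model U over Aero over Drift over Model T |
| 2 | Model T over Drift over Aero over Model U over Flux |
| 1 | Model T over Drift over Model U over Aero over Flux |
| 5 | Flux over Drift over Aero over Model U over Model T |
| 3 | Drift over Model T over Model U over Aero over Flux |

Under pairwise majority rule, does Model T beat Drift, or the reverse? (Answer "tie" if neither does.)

Ballots ranking Model T above Drift: 2 + 1 = 3.
Ballots ranking Drift above Model T: 20 − 3 = 17.
Drift wins the head-to-head 17–3.

Drift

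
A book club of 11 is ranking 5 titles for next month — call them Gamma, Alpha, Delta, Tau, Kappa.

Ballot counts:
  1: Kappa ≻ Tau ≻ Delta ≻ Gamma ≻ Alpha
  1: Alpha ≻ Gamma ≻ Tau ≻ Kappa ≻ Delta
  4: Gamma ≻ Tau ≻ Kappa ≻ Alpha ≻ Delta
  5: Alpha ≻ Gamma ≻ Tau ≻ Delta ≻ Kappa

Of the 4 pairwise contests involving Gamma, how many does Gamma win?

3

Gamma against each rival (11 members):
Gamma vs Alpha: Alpha, 6–5.
Gamma vs Delta: Gamma preferred on 1+4+5 = 10 ballots; Gamma wins 10–1.
Gamma vs Tau: Gamma wins 10–1.
Gamma–Kappa: Gamma 10–1.
Gamma beats Delta, Tau, Kappa; loses to Alpha — 3 pairwise wins.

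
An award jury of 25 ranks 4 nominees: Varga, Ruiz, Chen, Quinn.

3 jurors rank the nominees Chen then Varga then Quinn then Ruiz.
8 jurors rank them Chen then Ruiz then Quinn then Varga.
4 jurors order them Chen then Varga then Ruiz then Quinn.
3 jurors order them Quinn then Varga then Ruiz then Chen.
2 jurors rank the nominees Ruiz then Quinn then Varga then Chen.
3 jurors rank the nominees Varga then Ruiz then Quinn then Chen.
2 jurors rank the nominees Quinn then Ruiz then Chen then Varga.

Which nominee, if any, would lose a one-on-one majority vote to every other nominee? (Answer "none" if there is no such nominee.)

Pairwise majorities:
Varga vs Ruiz: Varga, 13–12.
Varga vs Chen: Varga preferred on 3+2+3 = 8 ballots; Chen wins 17–8.
Varga vs Quinn: Quinn wins 15–10.
Ruiz–Chen: Chen 15–10.
Ruiz vs Quinn: 17 to 8, Ruiz.
Chen vs Quinn: Chen wins 15–10.
Every nominee wins at least one matchup (Varga beats Ruiz; Ruiz beats Quinn; Chen beats Varga; Quinn beats Varga), so there is no Condorcet loser.

none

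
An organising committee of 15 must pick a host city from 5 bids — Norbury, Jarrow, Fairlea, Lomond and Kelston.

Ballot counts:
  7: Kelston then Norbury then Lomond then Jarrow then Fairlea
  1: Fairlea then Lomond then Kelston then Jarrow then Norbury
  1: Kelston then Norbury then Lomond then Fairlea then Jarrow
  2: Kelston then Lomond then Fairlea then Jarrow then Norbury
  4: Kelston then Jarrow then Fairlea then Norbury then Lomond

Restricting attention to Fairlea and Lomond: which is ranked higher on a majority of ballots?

Ballots ranking Fairlea above Lomond: 1 + 4 = 5.
Ballots ranking Lomond above Fairlea: 15 − 5 = 10.
Lomond wins the head-to-head 10–5.

Lomond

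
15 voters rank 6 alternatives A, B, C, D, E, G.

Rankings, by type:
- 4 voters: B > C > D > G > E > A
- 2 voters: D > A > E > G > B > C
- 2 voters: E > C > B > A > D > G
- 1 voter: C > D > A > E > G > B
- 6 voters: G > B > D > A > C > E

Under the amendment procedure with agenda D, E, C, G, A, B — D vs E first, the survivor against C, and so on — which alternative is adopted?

Round 1: D vs E — 13–2, D advances.
Round 2: D vs C — 8–7, D advances.
Round 3: D vs G — 9–6, D advances.
Round 4: D vs A — 13–2, D advances.
Round 5: D vs B — 3–12, B advances.
B survives the agenda.

B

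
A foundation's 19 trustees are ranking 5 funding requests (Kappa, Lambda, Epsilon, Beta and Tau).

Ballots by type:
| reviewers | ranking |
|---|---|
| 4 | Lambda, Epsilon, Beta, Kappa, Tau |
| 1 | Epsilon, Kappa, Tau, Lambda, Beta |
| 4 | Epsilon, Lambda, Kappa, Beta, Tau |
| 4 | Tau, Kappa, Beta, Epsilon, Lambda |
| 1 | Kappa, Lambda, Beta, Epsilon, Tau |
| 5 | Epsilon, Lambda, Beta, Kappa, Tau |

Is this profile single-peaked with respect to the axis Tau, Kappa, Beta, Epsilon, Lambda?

no

Axis positions: Tau=1, Kappa=2, Beta=3, Epsilon=4, Lambda=5.
Type 1 (peak Lambda at position 5): ranking walks positions 5-4-3-2-1, expanding outward from the peak — single-peaked.
Type 2: ranking walks positions 4-2-1-5-3; Kappa is ranked above Beta even though Beta lies between Kappa and the peak Epsilon on the axis — preferences dip and rise again. Not single-peaked.
Type 3: ranking walks positions 4-5-2-3-1; Kappa is ranked above Beta even though Beta lies between Kappa and the peak Epsilon on the axis — preferences dip and rise again. Not single-peaked.
Type 4 (peak Tau at position 1): ranking walks positions 1-2-3-4-5, expanding outward from the peak — single-peaked.
Type 5: ranking walks positions 2-5-3-4-1; Lambda is ranked above Beta even though Beta lies between Lambda and the peak Kappa on the axis — preferences dip and rise again. Not single-peaked.
Type 6 (peak Epsilon at position 4): ranking walks positions 4-5-3-2-1, expanding outward from the peak — single-peaked.
Type 2 violates single-peakedness, so the profile is not single-peaked on this axis.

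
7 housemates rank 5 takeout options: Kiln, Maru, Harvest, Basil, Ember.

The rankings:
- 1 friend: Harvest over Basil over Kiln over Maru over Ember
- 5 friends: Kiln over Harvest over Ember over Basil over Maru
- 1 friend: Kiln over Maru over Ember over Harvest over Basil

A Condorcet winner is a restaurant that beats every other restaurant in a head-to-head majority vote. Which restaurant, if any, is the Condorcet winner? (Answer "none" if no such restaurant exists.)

Kiln

Check each pair by majority over 7 ballots:
Kiln vs Maru: Kiln preferred on 1+5+1 = 7 ballots; Kiln wins 7–0.
Kiln vs Harvest: Kiln preferred on 5+1 = 6 ballots; Kiln wins 6–1.
Kiln vs Basil: 5+1 = 6 for Kiln, 1 for Basil — Kiln by 6–1.
Kiln vs Ember: 7 to 0, Kiln.
Maru vs Harvest: 1 to 6, Harvest.
Maru vs Basil: 1 for Maru, 6 for Basil — Basil by 6–1.
Maru vs Ember: 1+1 = 2 for Maru, 5 for Ember — Ember by 5–2.
Harvest vs Basil: Harvest is ranked higher on 1+5+1 = 7 ballots, Basil on 0. Harvest wins 7–0.
Harvest vs Ember: 1+5 = 6 for Harvest, 1 for Ember — Harvest by 6–1.
Basil vs Ember: 1 to 6, Ember.
Kiln wins every pairwise contest, so Kiln is the Condorcet winner.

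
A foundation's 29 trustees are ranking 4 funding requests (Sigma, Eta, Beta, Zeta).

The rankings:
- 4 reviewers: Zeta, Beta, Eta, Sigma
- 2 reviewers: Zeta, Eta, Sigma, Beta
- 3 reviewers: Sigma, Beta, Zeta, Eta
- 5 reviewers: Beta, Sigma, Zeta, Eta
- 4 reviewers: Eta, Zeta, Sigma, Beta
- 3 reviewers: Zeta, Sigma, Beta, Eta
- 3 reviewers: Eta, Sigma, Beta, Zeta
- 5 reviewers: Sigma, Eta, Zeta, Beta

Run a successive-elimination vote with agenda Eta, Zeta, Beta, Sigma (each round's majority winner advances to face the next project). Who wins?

Round 1: Eta vs Zeta — 12–17, Zeta advances.
Round 2: Zeta vs Beta — 18–11, Zeta advances.
Round 3: Zeta vs Sigma — 13–16, Sigma advances.
Sigma survives the agenda.

Sigma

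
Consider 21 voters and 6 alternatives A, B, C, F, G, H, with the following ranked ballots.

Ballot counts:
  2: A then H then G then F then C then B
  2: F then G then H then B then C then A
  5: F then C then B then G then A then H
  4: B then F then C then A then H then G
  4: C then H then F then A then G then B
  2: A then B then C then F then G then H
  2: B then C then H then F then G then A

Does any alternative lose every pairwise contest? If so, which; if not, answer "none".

G

Head-to-head results (21 voters):
A vs B: B wins 13–8.
A vs C: A is ranked higher on 2+2 = 4 ballots, C on 17. C wins 17–4.
A vs F: 2+2 = 4 for A, 17 for F — F by 17–4.
A vs G: 2+4+4+2 = 12 for A, 9 for G — A by 12–9.
A vs H: A, 13–8.
B vs C: 10 to 11, C.
B vs F: F, 13–8.
B vs G: B, 13–8.
B vs H: B is ranked higher on 5+4+2+2 = 13 ballots, H on 8. B wins 13–8.
C vs F: C preferred on 4+2+2 = 8 ballots; F wins 13–8.
C vs G: C wins 17–4.
C vs H: C, 17–4.
F vs G: 2+5+4+4+2+2 = 19 for F, 2 for G — F by 19–2.
F vs H: F wins 13–8.
G–H: H 12–9.
Only G has no wins; G is the Condorcet loser.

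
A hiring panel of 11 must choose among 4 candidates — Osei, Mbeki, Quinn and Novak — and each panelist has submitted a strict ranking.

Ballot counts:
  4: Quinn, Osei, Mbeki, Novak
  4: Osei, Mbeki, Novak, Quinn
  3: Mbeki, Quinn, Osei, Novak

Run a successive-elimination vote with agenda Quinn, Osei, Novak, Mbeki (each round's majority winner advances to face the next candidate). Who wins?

Round 1: Quinn vs Osei — 7–4, Quinn advances.
Round 2: Quinn vs Novak — 7–4, Quinn advances.
Round 3: Quinn vs Mbeki — 4–7, Mbeki advances.
Mbeki survives the agenda.

Mbeki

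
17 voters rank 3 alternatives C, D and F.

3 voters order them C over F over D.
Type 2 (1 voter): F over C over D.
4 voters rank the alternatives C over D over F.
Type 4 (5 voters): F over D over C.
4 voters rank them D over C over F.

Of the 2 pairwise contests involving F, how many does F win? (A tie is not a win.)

1

F against each rival (17 voters):
F vs C: F preferred on 1+5 = 6 ballots; C wins 11–6.
F vs D: 3+1+5 = 9 for F, 8 for D — F by 9–8.
F beats D; loses to C — 1 pairwise win.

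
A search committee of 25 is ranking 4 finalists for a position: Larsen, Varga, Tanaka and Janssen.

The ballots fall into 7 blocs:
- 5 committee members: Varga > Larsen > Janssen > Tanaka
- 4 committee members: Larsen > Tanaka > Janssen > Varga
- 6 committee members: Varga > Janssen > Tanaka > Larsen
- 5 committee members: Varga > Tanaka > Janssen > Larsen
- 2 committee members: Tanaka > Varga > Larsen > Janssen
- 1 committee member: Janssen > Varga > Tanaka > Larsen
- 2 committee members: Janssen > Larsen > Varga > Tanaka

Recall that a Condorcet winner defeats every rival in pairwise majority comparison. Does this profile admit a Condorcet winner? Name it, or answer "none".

Varga

Check each pair by majority over 25 ballots:
Larsen vs Varga: 6 to 19, Varga.
Larsen vs Tanaka: 11 to 14, Tanaka.
Larsen vs Janssen: Janssen, 14–11.
Varga vs Tanaka: Varga, 19–6.
Varga vs Janssen: Varga, 18–7.
Tanaka–Janssen: Janssen 14–11.
Only Varga has no losses; Varga is the Condorcet winner.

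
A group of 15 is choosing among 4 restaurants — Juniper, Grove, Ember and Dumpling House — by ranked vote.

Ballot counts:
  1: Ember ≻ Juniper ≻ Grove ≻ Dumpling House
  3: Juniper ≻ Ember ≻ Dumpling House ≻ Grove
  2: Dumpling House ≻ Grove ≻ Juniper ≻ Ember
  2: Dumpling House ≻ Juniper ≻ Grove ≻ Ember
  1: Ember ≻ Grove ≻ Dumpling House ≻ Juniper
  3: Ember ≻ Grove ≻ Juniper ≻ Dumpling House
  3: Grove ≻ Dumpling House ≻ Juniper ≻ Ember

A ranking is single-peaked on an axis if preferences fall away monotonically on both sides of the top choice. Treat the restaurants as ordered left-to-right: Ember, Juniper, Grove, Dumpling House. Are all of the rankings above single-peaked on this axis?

Axis positions: Ember=1, Juniper=2, Grove=3, Dumpling House=4.
Ballot type 1 (peak Ember at position 1): ranking walks positions 1-2-3-4, expanding outward from the peak — single-peaked.
Ballot type 2: ranking walks positions 2-1-4-3; Dumpling House is ranked above Grove even though Grove lies between Dumpling House and the peak Juniper on the axis — preferences dip and rise again. Not single-peaked.
Ballot type 3 (peak Dumpling House at position 4): ranking walks positions 4-3-2-1, expanding outward from the peak — single-peaked.
Ballot type 4: ranking walks positions 4-2-3-1; Juniper is ranked above Grove even though Grove lies between Juniper and the peak Dumpling House on the axis — preferences dip and rise again. Not single-peaked.
Ballot type 5: ranking walks positions 1-3-4-2; Grove is ranked above Juniper even though Juniper lies between Grove and the peak Ember on the axis — preferences dip and rise again. Not single-peaked.
Ballot type 6: ranking walks positions 1-3-2-4; Grove is ranked above Juniper even though Juniper lies between Grove and the peak Ember on the axis — preferences dip and rise again. Not single-peaked.
Ballot type 7 (peak Grove at position 3): ranking walks positions 3-4-2-1, expanding outward from the peak — single-peaked.
Ballot type 2 violates single-peakedness, so the profile is not single-peaked on this axis.

no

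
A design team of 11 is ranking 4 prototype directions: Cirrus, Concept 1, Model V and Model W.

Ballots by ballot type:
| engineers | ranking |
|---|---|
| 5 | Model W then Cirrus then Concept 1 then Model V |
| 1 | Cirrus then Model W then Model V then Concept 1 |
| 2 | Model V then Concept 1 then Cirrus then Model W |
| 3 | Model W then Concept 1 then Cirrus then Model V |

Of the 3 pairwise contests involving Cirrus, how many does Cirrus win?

Cirrus against each rival (11 engineers):
Cirrus vs Concept 1: Cirrus is ranked higher on 5+1 = 6 ballots, Concept 1 on 5. Cirrus wins 6–5.
Cirrus vs Model V: Cirrus, 9–2.
Cirrus vs Model W: 3 to 8, Model W.
Cirrus beats Concept 1, Model V; loses to Model W — 2 pairwise wins.

2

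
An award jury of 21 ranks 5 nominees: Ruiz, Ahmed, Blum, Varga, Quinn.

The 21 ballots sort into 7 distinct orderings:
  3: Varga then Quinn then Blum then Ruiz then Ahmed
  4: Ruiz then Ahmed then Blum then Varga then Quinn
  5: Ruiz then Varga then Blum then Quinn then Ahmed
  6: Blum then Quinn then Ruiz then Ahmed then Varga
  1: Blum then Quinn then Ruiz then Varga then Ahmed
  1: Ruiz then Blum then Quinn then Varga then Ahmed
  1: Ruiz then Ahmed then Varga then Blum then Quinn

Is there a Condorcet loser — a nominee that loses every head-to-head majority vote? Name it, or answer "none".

none

Pairwise majorities:
Ruiz vs Ahmed: 21 to 0, Ruiz.
Ruiz vs Blum: Ruiz, 11–10.
Ruiz vs Varga: Ruiz, 18–3.
Ruiz–Quinn: Ruiz 11–10.
Ahmed vs Blum: 5 to 16, Blum.
Ahmed–Varga: Ahmed 11–10.
Ahmed vs Quinn: Quinn wins 16–5.
Blum vs Varga: Blum wins 12–9.
Blum–Quinn: Blum 18–3.
Varga vs Quinn: 3+4+5+1 = 13 for Varga, 8 for Quinn — Varga by 13–8.
Every nominee wins at least one matchup (Ruiz beats Ahmed; Ahmed beats Varga; Blum beats Ahmed; Varga beats Quinn; Quinn beats Ahmed), so there is no Condorcet loser.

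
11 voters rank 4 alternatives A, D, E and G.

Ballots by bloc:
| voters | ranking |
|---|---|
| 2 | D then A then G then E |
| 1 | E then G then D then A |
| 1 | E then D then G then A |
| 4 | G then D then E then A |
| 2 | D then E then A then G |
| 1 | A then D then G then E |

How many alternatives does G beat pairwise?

G against each rival (11 voters):
G vs A: G is ranked higher on 1+1+4 = 6 ballots, A on 5. G wins 6–5.
G vs D: D wins 6–5.
G vs E: G wins 7–4.
G beats A, E; loses to D — 2 pairwise wins.

2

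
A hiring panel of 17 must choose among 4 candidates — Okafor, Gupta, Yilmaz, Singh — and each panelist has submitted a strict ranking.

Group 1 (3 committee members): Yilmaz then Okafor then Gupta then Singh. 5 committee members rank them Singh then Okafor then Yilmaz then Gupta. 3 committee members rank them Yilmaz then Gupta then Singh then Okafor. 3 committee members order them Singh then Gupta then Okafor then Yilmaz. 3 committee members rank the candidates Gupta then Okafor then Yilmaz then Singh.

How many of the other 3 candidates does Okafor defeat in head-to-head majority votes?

1

Okafor against each rival (17 committee members):
Okafor vs Gupta: Okafor preferred on 3+5 = 8 ballots; Gupta wins 9–8.
Okafor vs Yilmaz: Okafor preferred on 5+3+3 = 11 ballots; Okafor wins 11–6.
Okafor vs Singh: Singh wins 11–6.
Okafor beats Yilmaz; loses to Gupta, Singh — 1 pairwise win.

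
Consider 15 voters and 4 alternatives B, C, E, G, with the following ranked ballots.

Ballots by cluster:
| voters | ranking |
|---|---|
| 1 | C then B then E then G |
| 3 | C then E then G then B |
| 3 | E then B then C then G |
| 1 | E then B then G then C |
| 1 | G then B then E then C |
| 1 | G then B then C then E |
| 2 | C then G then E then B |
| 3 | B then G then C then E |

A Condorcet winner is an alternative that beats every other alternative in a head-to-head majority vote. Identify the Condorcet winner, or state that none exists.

Head-to-head results (15 voters):
B vs C: B wins 9–6.
B vs E: 1+1+1+3 = 6 for B, 9 for E — E by 9–6.
B vs G: B is ranked higher on 1+3+1+3 = 8 ballots, G on 7. B wins 8–7.
C vs E: 1+3+1+2+3 = 10 for C, 5 for E — C by 10–5.
C vs G: C, 9–6.
E vs G: E preferred on 1+3+3+1 = 8 ballots; E wins 8–7.
Every alternative loses at least once (B loses to E; C loses to B; E loses to C; G loses to B). The majority relation contains the cycle B beats C beats E beats B, so there is no Condorcet winner.

none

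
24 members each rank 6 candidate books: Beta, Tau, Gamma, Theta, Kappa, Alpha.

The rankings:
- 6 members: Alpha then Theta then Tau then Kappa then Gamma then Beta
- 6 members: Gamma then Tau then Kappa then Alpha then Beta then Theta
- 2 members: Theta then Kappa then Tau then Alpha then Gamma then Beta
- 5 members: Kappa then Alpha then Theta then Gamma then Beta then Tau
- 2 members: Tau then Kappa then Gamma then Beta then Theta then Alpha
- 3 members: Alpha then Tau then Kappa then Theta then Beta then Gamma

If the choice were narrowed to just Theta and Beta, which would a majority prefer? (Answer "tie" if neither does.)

Ballots ranking Theta above Beta: 6 + 2 + 5 + 3 = 16.
Ballots ranking Beta above Theta: 24 − 16 = 8.
Theta wins the head-to-head 16–8.

Theta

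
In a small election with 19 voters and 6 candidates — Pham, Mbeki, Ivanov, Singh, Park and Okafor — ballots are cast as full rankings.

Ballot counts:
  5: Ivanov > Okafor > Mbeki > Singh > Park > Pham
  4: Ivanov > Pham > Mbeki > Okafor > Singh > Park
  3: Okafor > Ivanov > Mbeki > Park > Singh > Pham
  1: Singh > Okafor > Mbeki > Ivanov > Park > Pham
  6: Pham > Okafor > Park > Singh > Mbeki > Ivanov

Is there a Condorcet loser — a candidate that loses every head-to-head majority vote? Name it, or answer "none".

Head-to-head results (19 voters):
Pham vs Mbeki: Pham wins 10–9.
Pham–Ivanov: Ivanov 13–6.
Pham vs Singh: Pham preferred on 4+6 = 10 ballots; Pham wins 10–9.
Pham vs Park: Pham wins 10–9.
Pham vs Okafor: Pham preferred on 4+6 = 10 ballots; Pham wins 10–9.
Mbeki–Ivanov: Ivanov 12–7.
Mbeki vs Singh: 5+4+3 = 12 for Mbeki, 7 for Singh — Mbeki by 12–7.
Mbeki vs Park: Mbeki wins 13–6.
Mbeki vs Okafor: Okafor, 15–4.
Ivanov vs Singh: 5+4+3 = 12 for Ivanov, 7 for Singh — Ivanov by 12–7.
Ivanov vs Park: Ivanov wins 13–6.
Ivanov vs Okafor: 9 to 10, Okafor.
Singh vs Park: 5+4+1 = 10 for Singh, 9 for Park — Singh by 10–9.
Singh vs Okafor: 1 to 18, Okafor.
Park–Okafor: Okafor 19–0.
Only Park has no wins; Park is the Condorcet loser.

Park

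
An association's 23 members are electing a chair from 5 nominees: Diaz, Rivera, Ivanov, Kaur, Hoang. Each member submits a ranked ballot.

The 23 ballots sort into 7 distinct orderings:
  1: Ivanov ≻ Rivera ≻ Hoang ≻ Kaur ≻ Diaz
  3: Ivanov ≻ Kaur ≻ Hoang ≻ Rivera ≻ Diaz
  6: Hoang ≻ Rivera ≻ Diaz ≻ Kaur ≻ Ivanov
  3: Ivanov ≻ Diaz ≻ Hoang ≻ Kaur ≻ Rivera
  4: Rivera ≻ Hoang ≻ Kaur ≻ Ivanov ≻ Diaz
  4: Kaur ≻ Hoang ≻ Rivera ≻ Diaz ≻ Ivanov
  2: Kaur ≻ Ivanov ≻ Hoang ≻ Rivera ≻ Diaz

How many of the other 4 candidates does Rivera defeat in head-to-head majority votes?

2

Rivera against each rival (23 voters):
Rivera vs Diaz: Rivera is ranked higher on 1+3+6+4+4+2 = 20 ballots, Diaz on 3. Rivera wins 20–3.
Rivera vs Ivanov: Rivera, 14–9.
Rivera vs Kaur: Kaur wins 12–11.
Rivera–Hoang: Hoang 18–5.
Rivera beats Diaz, Ivanov; loses to Kaur, Hoang — 2 pairwise wins.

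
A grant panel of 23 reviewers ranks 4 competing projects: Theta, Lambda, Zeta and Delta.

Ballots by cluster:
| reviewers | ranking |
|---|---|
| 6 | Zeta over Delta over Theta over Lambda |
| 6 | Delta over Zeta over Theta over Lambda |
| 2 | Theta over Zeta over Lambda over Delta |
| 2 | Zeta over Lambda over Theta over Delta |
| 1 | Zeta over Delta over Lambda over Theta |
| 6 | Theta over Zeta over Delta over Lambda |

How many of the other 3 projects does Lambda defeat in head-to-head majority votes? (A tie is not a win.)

0

Lambda against each rival (23 reviewers):
Lambda vs Theta: Lambda is ranked higher on 2+1 = 3 ballots, Theta on 20. Theta wins 20–3.
Lambda vs Zeta: 0 to 23, Zeta.
Lambda vs Delta: Lambda is ranked higher on 2+2 = 4 ballots, Delta on 19. Delta wins 19–4.
Lambda beats no one; loses to Theta, Zeta, Delta — 0 pairwise wins.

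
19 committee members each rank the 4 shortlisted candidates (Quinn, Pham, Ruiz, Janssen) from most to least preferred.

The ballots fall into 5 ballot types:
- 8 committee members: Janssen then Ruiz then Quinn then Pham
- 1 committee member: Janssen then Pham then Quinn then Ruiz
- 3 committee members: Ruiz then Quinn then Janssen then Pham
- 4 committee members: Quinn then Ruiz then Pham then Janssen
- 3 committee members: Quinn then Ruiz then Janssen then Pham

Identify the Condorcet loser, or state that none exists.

Pairwise majorities:
Quinn vs Pham: Quinn is ranked higher on 8+3+4+3 = 18 ballots, Pham on 1. Quinn wins 18–1.
Quinn vs Ruiz: 8 to 11, Ruiz.
Quinn vs Janssen: Quinn, 10–9.
Pham vs Ruiz: Pham is ranked higher on 1 ballot, Ruiz on 18. Ruiz wins 18–1.
Pham vs Janssen: 4 to 15, Janssen.
Ruiz vs Janssen: 10 to 9, Ruiz.
Only Pham has no wins; Pham is the Condorcet loser.

Pham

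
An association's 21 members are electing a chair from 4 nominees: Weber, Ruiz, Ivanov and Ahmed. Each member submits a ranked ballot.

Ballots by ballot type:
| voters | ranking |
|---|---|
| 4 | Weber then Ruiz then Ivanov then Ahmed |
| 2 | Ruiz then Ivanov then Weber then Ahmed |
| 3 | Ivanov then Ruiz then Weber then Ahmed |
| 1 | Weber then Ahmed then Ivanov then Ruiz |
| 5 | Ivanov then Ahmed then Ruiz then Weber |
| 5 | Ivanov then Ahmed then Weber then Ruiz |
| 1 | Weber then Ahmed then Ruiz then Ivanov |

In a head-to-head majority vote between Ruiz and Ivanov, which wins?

Ballots ranking Ruiz above Ivanov: 4 + 2 + 1 = 7.
Ballots ranking Ivanov above Ruiz: 21 − 7 = 14.
Ivanov wins the head-to-head 14–7.

Ivanov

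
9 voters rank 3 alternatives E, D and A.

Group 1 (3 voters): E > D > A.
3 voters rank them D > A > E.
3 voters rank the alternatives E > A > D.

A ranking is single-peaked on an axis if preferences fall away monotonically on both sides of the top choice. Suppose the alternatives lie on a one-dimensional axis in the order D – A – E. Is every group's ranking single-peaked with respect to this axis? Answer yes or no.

no

Axis positions: D=1, A=2, E=3.
Group 1: ranking walks positions 3-1-2; D is ranked above A even though A lies between D and the peak E on the axis — preferences dip and rise again. Not single-peaked.
Group 2 (peak D at position 1): ranking walks positions 1-2-3, expanding outward from the peak — single-peaked.
Group 3 (peak E at position 3): ranking walks positions 3-2-1, expanding outward from the peak — single-peaked.
Group 1 violates single-peakedness, so the profile is not single-peaked on this axis.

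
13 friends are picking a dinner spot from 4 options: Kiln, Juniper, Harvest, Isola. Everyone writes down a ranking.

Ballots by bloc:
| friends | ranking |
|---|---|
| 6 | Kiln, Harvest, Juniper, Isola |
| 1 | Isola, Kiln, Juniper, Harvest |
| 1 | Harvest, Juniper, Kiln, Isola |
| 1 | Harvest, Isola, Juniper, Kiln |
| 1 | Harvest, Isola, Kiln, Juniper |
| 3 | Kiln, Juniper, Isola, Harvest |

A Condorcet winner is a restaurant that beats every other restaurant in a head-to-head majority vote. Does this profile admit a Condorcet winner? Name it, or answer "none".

Kiln

Head-to-head results (13 friends):
Kiln–Juniper: Kiln 11–2.
Kiln–Harvest: Kiln 10–3.
Kiln vs Isola: Kiln, 10–3.
Juniper vs Harvest: Harvest, 9–4.
Juniper vs Isola: Juniper, 10–3.
Harvest vs Isola: Harvest wins 9–4.
Kiln beats each of Juniper, Harvest, Isola — Kiln is the Condorcet winner.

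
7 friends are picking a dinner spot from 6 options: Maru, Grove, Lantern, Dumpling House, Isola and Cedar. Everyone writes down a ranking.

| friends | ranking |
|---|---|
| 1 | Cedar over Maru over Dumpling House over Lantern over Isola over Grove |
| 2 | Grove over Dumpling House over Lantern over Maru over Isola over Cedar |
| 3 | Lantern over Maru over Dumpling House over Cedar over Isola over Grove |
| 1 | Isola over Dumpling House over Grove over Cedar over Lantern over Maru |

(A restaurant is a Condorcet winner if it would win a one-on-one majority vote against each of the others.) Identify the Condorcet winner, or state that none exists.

Head-to-head results (7 friends):
Maru vs Grove: 1+3 = 4 for Maru, 3 for Grove — Maru by 4–3.
Maru vs Lantern: Maru is ranked higher on 1 ballot, Lantern on 6. Lantern wins 6–1.
Maru vs Dumpling House: 4 to 3, Maru.
Maru vs Isola: Maru preferred on 1+2+3 = 6 ballots; Maru wins 6–1.
Maru vs Cedar: Maru is ranked higher on 2+3 = 5 ballots, Cedar on 2. Maru wins 5–2.
Grove vs Lantern: 3 to 4, Lantern.
Grove vs Dumpling House: 2 for Grove, 5 for Dumpling House — Dumpling House by 5–2.
Grove vs Isola: Grove preferred on 2 ballots; Isola wins 5–2.
Grove vs Cedar: Grove is ranked higher on 2+1 = 3 ballots, Cedar on 4. Cedar wins 4–3.
Lantern vs Dumpling House: Lantern is ranked higher on 3 ballots, Dumpling House on 4. Dumpling House wins 4–3.
Lantern vs Isola: 1+2+3 = 6 for Lantern, 1 for Isola — Lantern by 6–1.
Lantern vs Cedar: Lantern preferred on 2+3 = 5 ballots; Lantern wins 5–2.
Dumpling House vs Isola: 1+2+3 = 6 for Dumpling House, 1 for Isola — Dumpling House by 6–1.
Dumpling House vs Cedar: Dumpling House preferred on 2+3+1 = 6 ballots; Dumpling House wins 6–1.
Isola vs Cedar: Isola preferred on 2+1 = 3 ballots; Cedar wins 4–3.
Each restaurant drops at least one matchup (Maru loses to Lantern; Grove loses to Maru; Lantern loses to Dumpling House; Dumpling House loses to Maru; Isola loses to Maru; Cedar loses to Maru); the cycle Maru > Dumpling House > Lantern > Maru rules out a Condorcet winner.

none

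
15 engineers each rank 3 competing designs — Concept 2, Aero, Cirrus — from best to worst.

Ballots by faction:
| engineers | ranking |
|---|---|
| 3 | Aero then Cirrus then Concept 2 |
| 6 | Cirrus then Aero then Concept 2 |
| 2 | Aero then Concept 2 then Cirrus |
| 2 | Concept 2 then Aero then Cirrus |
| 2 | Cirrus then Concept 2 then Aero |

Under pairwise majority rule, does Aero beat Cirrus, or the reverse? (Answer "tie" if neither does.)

Ballots ranking Aero above Cirrus: 3 + 2 + 2 = 7.
Ballots ranking Cirrus above Aero: 15 − 7 = 8.
Cirrus wins the head-to-head 8–7.

Cirrus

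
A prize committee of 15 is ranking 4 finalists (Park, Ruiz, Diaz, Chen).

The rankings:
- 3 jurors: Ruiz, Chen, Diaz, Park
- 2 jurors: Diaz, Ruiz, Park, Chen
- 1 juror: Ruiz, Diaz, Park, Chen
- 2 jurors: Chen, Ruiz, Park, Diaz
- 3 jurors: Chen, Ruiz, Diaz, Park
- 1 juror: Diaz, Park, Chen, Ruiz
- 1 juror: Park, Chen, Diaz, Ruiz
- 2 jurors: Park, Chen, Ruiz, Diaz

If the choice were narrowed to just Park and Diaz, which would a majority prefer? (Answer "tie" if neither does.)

Diaz

Ballots ranking Park above Diaz: 2 + 1 + 2 = 5.
Ballots ranking Diaz above Park: 15 − 5 = 10.
Diaz wins the head-to-head 10–5.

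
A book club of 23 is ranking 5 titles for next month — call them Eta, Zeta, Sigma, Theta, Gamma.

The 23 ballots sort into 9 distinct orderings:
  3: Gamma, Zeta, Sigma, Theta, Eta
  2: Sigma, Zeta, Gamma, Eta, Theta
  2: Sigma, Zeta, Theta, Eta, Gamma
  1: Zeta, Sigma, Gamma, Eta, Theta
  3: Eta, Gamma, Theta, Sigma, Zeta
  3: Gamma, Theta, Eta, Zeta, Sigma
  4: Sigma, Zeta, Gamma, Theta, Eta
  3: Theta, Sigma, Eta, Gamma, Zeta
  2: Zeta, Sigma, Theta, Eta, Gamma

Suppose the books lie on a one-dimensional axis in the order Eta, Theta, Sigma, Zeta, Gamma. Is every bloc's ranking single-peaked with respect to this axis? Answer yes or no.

Axis positions: Eta=1, Theta=2, Sigma=3, Zeta=4, Gamma=5.
Bloc 1 (peak Gamma at position 5): ranking walks positions 5-4-3-2-1, expanding outward from the peak — single-peaked.
Bloc 2: ranking walks positions 3-4-5-1-2; Eta is ranked above Theta even though Theta lies between Eta and the peak Sigma on the axis — preferences dip and rise again. Not single-peaked.
Bloc 3 (peak Sigma at position 3): ranking walks positions 3-4-2-1-5, expanding outward from the peak — single-peaked.
Bloc 4: ranking walks positions 4-3-5-1-2; Eta is ranked above Theta even though Theta lies between Eta and the peak Zeta on the axis — preferences dip and rise again. Not single-peaked.
Bloc 5: ranking walks positions 1-5-2-3-4; Gamma is ranked above Theta even though Theta lies between Gamma and the peak Eta on the axis — preferences dip and rise again. Not single-peaked.
Bloc 6: ranking walks positions 5-2-1-4-3; Theta is ranked above Zeta even though Zeta lies between Theta and the peak Gamma on the axis — preferences dip and rise again. Not single-peaked.
Bloc 7 (peak Sigma at position 3): ranking walks positions 3-4-5-2-1, expanding outward from the peak — single-peaked.
Bloc 8: ranking walks positions 2-3-1-5-4; Gamma is ranked above Zeta even though Zeta lies between Gamma and the peak Theta on the axis — preferences dip and rise again. Not single-peaked.
Bloc 9 (peak Zeta at position 4): ranking walks positions 4-3-2-1-5, expanding outward from the peak — single-peaked.
Bloc 2 violates single-peakedness, so the profile is not single-peaked on this axis.

no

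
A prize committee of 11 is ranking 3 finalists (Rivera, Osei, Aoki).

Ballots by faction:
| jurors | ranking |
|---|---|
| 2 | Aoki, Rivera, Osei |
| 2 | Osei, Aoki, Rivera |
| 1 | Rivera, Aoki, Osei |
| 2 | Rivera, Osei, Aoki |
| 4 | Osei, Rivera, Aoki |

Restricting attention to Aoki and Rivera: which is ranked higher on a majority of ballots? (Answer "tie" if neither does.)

Ballots ranking Aoki above Rivera: 2 + 2 = 4.
Ballots ranking Rivera above Aoki: 11 − 4 = 7.
Rivera wins the head-to-head 7–4.

Rivera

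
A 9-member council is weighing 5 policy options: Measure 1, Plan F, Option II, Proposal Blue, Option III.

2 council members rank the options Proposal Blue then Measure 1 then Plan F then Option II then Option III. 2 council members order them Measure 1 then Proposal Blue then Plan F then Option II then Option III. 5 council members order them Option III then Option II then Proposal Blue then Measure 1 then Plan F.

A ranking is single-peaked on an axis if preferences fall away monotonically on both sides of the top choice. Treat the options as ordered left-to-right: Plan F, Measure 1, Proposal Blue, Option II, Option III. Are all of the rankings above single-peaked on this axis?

Axis positions: Plan F=1, Measure 1=2, Proposal Blue=3, Option II=4, Option III=5.
Ballot type 1 (peak Proposal Blue at position 3): ranking walks positions 3-2-1-4-5, expanding outward from the peak — single-peaked.
Ballot type 2 (peak Measure 1 at position 2): ranking walks positions 2-3-1-4-5, expanding outward from the peak — single-peaked.
Ballot type 3 (peak Option III at position 5): ranking walks positions 5-4-3-2-1, expanding outward from the peak — single-peaked.
Every ranking is single-peaked on this axis.

yes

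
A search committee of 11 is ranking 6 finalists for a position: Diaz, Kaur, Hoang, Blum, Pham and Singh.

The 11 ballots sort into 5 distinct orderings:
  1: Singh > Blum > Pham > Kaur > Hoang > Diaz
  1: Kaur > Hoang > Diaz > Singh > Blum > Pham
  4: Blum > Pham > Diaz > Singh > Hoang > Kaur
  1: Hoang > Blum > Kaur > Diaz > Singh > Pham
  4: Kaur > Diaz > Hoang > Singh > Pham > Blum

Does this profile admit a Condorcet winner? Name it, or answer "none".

Head-to-head results (11 committee members):
Diaz–Kaur: Kaur 7–4.
Diaz vs Hoang: Diaz wins 8–3.
Diaz–Blum: Blum 6–5.
Diaz–Pham: Diaz 6–5.
Diaz vs Singh: Diaz, 10–1.
Kaur–Hoang: Kaur 6–5.
Kaur–Blum: Blum 6–5.
Kaur–Pham: Kaur 6–5.
Kaur vs Singh: Kaur wins 6–5.
Hoang vs Blum: Hoang, 6–5.
Hoang vs Pham: Hoang wins 6–5.
Hoang vs Singh: Hoang, 6–5.
Blum–Pham: Blum 7–4.
Blum–Singh: Singh 6–5.
Pham vs Singh: Singh wins 7–4.
Each candidate drops at least one matchup (Diaz loses to Kaur; Kaur loses to Blum; Hoang loses to Diaz; Blum loses to Hoang; Pham loses to Diaz; Singh loses to Diaz); the cycle Diaz > Hoang > Blum > Diaz rules out a Condorcet winner.

none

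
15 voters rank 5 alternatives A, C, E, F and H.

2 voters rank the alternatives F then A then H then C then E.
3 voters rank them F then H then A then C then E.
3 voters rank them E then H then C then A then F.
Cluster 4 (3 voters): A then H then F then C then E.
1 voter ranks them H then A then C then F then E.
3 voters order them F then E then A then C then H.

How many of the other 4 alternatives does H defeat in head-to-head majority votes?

2

H against each rival (15 voters):
H–A: A 8–7.
H–C: H 12–3.
H vs E: H preferred on 2+3+3+1 = 9 ballots; H wins 9–6.
H vs F: H is ranked higher on 3+3+1 = 7 ballots, F on 8. F wins 8–7.
H beats C, E; loses to A, F — 2 pairwise wins.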